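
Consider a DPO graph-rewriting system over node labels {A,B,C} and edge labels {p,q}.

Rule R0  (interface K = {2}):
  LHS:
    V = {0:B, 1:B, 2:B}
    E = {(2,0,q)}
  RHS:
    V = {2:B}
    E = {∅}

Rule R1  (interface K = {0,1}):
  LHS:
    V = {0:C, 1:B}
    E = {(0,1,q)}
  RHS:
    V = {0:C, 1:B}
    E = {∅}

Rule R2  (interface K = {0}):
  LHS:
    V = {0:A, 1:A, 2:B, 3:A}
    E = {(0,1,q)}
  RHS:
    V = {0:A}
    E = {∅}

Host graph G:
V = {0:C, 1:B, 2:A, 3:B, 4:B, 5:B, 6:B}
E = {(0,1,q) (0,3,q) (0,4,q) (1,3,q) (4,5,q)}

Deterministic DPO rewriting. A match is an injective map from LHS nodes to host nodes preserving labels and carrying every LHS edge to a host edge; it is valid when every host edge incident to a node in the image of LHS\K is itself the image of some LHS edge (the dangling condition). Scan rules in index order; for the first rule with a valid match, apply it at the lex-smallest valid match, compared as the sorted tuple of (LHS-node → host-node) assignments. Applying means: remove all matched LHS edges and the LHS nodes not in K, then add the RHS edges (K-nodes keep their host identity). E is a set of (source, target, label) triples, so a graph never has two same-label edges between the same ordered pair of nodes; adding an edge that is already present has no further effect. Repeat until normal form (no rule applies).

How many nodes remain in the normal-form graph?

Answer: 3

Steps:
[0] host  ⇒  7 nodes, 5 edges  {0-q->1 0-q->3 0-q->4 1-q->3 4-q->5}
[1] R0 @ {0↦5, 1↦6, 2↦4}  ⇒  5 nodes, 4 edges  {0-q->1 0-q->3 0-q->4 1-q->3}
[2] R1 @ {0↦0, 1↦1}  ⇒  5 nodes, 3 edges  {0-q->3 0-q->4 1-q->3}
[3] R1 @ {0↦0, 1↦3}  ⇒  5 nodes, 2 edges  {0-q->4 1-q->3}
[4] R1 @ {0↦0, 1↦4}  ⇒  5 nodes, 1 edges  {1-q->3}
[5] R0 @ {0↦3, 1↦4, 2↦1}  ⇒  3 nodes, 0 edges  {∅}
final graph: no rule applies after step 5
NF nodes: {0:C, 1:B, 2:A}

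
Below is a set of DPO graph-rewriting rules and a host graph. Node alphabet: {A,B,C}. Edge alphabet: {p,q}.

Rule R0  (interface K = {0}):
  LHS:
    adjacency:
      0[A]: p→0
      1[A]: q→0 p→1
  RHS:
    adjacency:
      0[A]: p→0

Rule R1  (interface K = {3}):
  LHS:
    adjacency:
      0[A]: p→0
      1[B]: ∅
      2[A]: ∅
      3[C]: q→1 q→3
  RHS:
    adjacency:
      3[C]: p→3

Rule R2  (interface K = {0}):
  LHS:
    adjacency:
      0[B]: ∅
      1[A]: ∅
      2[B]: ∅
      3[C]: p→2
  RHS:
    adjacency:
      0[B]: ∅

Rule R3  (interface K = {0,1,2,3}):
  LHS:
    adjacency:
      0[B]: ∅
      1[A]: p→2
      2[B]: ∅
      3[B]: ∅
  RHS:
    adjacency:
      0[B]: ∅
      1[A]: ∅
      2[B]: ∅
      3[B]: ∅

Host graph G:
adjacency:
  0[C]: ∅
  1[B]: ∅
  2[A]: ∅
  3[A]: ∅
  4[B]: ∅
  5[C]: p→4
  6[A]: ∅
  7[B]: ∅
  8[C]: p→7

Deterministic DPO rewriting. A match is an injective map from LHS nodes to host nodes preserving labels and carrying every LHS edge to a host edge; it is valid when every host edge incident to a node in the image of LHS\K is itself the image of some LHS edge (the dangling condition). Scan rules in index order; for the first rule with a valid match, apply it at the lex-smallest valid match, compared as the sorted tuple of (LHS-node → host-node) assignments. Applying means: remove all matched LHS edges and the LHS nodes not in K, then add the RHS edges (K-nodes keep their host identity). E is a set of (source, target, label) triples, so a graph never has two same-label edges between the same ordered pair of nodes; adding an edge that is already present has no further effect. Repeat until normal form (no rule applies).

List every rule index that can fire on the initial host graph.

R0: no valid match — LHS pattern not found
R1: no valid match — LHS pattern not found
R2: 12 valid matches — {0↦1, 1↦2, 2↦4, 3↦5}, {0↦1, 1↦2, 2↦7, 3↦8}, {0↦1, 1↦3, 2↦4, 3↦5} (+9 more)
R3: no valid match — LHS pattern not found

Answer: [R2]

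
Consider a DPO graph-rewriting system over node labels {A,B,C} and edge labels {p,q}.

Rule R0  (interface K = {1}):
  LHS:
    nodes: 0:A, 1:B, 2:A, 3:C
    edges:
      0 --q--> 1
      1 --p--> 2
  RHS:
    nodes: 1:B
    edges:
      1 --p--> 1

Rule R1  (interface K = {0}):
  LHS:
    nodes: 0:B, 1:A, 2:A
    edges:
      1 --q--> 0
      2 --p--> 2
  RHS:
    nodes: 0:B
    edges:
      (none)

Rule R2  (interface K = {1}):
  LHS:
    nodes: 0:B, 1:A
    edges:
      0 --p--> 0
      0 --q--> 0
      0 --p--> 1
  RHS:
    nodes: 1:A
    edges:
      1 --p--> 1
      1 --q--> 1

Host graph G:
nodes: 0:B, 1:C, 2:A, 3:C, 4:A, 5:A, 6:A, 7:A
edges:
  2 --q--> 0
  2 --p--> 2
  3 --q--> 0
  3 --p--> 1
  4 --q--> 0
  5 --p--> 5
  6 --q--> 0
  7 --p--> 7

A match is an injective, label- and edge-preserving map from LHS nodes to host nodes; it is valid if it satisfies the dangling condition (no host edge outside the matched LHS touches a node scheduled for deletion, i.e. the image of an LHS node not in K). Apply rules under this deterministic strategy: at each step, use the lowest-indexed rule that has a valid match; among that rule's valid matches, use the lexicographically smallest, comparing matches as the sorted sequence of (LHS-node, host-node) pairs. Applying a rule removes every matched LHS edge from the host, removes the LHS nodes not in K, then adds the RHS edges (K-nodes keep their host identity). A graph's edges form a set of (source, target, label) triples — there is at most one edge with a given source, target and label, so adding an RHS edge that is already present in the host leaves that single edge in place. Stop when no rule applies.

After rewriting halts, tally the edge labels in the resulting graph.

Answer: p:2 q:2

Rewrite trace:
start.  V:8 E:8  edges: 2-q->0 2-p->2 3-q->0 3-p->1 4-q->0 5-p->5 6-q->0 7-p->7
1. fire R1 via {0↦0, 1↦4, 2↦5}  →  V:6 E:6  edges: 2-q->0 2-p->2 3-q->0 3-p->1 6-q->0 7-p->7
2. fire R1 via {0↦0, 1↦6, 2↦7}  →  V:4 E:4  edges: 2-q->0 2-p->2 3-q->0 3-p->1
normal form: no rule applies after step 2
NF edges: [(2, 0, 'q'), (2, 2, 'p'), (3, 0, 'q'), (3, 1, 'p')]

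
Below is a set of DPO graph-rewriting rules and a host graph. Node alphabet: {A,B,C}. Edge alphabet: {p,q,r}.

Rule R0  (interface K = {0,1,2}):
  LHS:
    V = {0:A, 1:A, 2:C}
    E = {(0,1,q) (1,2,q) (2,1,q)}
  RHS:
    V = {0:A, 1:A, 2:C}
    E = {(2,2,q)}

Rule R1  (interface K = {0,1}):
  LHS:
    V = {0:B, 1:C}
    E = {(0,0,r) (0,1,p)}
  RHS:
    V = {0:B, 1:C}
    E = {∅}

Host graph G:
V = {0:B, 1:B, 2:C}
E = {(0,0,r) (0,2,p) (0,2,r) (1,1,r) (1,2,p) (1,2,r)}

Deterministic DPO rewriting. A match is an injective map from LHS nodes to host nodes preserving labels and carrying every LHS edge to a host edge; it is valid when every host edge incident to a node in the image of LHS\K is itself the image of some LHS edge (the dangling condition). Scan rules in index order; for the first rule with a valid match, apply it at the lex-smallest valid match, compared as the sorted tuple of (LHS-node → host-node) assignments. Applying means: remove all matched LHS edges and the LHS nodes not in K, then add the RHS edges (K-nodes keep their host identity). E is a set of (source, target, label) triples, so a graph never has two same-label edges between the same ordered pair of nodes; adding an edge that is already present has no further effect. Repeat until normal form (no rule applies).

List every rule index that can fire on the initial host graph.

R0: no valid match — LHS pattern not found
R1: 2 valid matches — {0↦0, 1↦2}, {0↦1, 1↦2}

Answer: [R1]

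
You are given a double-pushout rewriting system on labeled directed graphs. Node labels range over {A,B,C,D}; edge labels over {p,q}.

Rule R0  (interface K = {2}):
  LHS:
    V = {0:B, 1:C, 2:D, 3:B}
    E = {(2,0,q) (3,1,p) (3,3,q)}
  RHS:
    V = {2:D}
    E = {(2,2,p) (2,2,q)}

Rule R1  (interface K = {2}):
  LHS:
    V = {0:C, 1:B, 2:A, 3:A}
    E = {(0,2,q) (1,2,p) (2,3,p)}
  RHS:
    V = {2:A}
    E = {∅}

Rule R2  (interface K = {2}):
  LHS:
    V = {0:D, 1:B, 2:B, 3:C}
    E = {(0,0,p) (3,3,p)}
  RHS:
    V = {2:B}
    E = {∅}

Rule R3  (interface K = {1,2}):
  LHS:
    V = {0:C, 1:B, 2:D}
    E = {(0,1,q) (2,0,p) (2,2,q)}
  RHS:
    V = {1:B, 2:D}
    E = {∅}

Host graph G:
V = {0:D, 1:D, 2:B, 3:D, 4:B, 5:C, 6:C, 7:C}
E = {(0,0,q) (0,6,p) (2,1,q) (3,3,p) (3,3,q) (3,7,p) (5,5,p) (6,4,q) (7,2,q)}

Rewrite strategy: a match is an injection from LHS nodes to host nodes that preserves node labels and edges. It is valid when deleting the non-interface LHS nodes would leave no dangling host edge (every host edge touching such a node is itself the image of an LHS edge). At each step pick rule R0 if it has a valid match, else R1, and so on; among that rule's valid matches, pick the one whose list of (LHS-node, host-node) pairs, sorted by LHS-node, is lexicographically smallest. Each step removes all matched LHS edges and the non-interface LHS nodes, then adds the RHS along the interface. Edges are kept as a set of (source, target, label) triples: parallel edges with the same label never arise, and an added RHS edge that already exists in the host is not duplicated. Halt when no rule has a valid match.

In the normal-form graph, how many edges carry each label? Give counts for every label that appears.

start.  V:8 E:9  edges: 0-q->0 0-p->6 2-q->1 3-p->3 3-q->3 3-p->7 5-p->5 6-q->4 7-q->2
1. fire R3 via {0↦6, 1↦4, 2↦0}  →  V:7 E:6  edges: 2-q->1 3-p->3 3-q->3 3-p->7 5-p->5 7-q->2
2. fire R3 via {0↦7, 1↦2, 2↦3}  →  V:6 E:3  edges: 2-q->1 3-p->3 5-p->5
3. fire R2 via {0↦3, 1↦4, 2↦2, 3↦5}  →  V:3 E:1  edges: 2-q->1
final graph: no rule applies after step 3
NF edges: [(2, 1, 'q')]

Answer: q:1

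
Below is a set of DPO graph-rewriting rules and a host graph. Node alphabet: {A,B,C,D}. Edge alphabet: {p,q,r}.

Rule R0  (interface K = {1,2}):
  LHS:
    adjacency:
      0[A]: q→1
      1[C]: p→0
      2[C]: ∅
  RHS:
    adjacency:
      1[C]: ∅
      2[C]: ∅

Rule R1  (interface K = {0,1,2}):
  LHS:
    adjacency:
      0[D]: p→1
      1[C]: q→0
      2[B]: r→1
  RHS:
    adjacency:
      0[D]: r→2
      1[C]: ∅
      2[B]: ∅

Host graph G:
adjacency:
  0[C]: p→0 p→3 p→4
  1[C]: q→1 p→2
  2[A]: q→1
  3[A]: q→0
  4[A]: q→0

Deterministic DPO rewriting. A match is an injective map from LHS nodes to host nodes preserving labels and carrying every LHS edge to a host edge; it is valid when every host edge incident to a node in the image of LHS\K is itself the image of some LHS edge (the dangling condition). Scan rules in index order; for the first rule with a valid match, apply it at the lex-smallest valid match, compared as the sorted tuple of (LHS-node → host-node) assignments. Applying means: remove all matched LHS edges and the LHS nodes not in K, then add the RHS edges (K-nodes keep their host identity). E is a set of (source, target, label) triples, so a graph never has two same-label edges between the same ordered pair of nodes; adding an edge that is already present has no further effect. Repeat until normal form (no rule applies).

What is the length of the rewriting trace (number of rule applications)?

start.  V:5 E:8  edges: 0-p->0 0-p->3 0-p->4 1-q->1 1-p->2 2-q->1 3-q->0 4-q->0
1. fire R0 via {0↦2, 1↦1, 2↦0}  →  V:4 E:6  edges: 0-p->0 0-p->3 0-p->4 1-q->1 3-q->0 4-q->0
2. fire R0 via {0↦3, 1↦0, 2↦1}  →  V:3 E:4  edges: 0-p->0 0-p->4 1-q->1 4-q->0
3. fire R0 via {0↦4, 1↦0, 2↦1}  →  V:2 E:2  edges: 0-p->0 1-q->1
halt: no rule applies after step 3

Answer: 3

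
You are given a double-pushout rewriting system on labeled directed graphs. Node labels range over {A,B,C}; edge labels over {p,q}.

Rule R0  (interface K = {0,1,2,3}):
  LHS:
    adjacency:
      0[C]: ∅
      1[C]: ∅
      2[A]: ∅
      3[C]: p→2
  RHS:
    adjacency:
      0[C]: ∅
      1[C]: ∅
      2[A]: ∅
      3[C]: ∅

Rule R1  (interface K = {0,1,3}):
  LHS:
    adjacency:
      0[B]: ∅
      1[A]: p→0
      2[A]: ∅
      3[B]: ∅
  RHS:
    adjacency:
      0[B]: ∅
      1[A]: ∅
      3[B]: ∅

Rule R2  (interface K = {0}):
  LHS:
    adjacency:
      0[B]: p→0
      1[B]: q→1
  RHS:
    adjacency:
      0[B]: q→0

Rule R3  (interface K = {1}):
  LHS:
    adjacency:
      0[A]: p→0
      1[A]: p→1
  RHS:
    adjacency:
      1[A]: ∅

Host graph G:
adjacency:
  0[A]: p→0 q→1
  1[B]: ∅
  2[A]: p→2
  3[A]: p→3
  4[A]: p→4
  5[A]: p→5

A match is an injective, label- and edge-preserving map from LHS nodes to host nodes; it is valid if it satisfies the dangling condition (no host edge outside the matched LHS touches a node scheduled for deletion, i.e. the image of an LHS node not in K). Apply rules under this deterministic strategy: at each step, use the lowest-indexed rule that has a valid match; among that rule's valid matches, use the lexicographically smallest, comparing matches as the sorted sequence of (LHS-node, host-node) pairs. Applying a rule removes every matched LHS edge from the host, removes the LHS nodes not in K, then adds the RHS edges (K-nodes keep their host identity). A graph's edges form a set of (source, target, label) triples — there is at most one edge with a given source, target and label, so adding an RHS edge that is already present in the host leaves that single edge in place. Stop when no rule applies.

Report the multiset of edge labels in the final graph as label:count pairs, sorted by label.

Answer: p:1 q:1

Steps:
[0] host  ⇒  6 nodes, 6 edges  {0-p->0 0-q->1 2-p->2 3-p->3 4-p->4 5-p->5}
[1] R3 @ {0↦2, 1↦0}  ⇒  5 nodes, 4 edges  {0-q->1 3-p->3 4-p->4 5-p->5}
[2] R3 @ {0↦3, 1↦4}  ⇒  4 nodes, 2 edges  {0-q->1 5-p->5}
final graph: no rule applies after step 2
NF edges: [(0, 1, 'q'), (5, 5, 'p')]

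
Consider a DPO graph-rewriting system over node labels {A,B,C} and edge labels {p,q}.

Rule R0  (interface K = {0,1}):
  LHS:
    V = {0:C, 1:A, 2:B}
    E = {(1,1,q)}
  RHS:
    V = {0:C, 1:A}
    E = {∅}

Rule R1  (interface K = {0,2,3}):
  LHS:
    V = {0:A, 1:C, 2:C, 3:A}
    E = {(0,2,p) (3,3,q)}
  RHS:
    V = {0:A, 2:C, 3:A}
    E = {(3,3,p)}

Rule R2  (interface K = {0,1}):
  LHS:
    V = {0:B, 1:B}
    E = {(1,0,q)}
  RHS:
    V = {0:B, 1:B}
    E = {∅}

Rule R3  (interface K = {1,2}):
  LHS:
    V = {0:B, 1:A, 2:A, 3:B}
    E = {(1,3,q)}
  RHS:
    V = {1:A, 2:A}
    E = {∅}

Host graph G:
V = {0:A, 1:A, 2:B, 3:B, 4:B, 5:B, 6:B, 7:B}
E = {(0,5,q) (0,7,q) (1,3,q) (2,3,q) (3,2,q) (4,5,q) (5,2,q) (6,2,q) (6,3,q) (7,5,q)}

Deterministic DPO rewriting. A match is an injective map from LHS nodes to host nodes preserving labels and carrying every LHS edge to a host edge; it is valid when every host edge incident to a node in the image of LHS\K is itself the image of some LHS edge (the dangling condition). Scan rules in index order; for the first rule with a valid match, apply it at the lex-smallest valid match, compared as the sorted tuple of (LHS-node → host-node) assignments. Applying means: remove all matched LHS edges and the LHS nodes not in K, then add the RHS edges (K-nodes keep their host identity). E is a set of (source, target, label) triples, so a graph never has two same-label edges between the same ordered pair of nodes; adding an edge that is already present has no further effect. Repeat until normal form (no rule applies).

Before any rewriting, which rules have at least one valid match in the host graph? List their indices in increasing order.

Answer: [R2]

Derivation:
R0: no valid match — LHS pattern not found
R1: no valid match — LHS pattern not found
R2: 7 valid matches — {0↦2, 1↦3}, {0↦2, 1↦5}, {0↦2, 1↦6} (+4 more)
R3: no valid match — 15 raw matches, all fail dangling condition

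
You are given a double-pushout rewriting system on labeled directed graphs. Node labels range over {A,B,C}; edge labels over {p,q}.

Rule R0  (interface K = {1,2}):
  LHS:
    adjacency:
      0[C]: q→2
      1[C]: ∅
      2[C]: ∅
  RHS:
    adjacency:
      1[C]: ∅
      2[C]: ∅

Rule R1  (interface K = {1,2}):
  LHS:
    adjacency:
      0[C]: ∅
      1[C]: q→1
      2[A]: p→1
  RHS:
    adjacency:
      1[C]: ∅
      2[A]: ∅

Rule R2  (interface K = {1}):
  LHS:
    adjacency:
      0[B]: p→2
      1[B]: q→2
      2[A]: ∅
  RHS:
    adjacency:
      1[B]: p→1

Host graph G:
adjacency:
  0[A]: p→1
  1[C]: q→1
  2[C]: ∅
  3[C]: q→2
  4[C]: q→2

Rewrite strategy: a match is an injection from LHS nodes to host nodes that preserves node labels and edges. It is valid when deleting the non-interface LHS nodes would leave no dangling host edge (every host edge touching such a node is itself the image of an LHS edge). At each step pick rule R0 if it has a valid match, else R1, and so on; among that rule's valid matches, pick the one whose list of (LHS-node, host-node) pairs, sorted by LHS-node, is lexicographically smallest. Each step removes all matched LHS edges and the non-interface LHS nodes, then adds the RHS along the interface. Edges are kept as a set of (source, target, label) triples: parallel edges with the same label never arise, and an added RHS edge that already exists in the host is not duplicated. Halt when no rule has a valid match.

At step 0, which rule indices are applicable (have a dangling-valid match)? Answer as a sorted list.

Answer: [R0]

Steps:
R0: 4 valid matches — {0↦3, 1↦1, 2↦2}, {0↦3, 1↦4, 2↦2}, {0↦4, 1↦1, 2↦2} (+1 more)
R1: no valid match — 3 raw matches, all fail dangling condition
R2: no valid match — LHS pattern not found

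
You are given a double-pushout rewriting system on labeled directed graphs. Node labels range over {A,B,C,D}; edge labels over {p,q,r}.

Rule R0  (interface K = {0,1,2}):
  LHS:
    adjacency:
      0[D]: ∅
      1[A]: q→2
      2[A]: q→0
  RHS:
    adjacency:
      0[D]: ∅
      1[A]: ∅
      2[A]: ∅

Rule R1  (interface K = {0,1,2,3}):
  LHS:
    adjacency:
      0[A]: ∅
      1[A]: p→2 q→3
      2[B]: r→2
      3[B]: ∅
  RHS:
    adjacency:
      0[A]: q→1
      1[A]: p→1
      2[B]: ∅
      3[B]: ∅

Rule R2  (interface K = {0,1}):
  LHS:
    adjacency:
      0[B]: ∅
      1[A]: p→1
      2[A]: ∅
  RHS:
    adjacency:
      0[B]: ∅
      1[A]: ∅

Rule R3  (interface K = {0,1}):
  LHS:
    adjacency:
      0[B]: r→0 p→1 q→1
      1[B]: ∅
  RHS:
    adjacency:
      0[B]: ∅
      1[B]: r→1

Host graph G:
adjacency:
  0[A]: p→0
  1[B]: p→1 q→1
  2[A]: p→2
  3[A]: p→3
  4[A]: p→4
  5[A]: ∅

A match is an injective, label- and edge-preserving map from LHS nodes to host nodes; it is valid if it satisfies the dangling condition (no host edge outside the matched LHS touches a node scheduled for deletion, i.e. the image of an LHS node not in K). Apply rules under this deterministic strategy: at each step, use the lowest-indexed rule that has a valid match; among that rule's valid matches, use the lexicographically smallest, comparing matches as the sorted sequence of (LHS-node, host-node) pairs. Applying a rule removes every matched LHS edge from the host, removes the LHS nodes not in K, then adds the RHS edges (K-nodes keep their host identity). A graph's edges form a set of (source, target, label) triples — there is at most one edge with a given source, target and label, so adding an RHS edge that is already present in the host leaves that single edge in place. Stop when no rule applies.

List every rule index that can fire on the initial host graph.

Answer: [R2]

Derivation:
R0: no valid match — LHS pattern not found
R1: no valid match — LHS pattern not found
R2: 4 valid matches — {0↦1, 1↦0, 2↦5}, {0↦1, 1↦2, 2↦5}, {0↦1, 1↦3, 2↦5} (+1 more)
R3: no valid match — LHS pattern not found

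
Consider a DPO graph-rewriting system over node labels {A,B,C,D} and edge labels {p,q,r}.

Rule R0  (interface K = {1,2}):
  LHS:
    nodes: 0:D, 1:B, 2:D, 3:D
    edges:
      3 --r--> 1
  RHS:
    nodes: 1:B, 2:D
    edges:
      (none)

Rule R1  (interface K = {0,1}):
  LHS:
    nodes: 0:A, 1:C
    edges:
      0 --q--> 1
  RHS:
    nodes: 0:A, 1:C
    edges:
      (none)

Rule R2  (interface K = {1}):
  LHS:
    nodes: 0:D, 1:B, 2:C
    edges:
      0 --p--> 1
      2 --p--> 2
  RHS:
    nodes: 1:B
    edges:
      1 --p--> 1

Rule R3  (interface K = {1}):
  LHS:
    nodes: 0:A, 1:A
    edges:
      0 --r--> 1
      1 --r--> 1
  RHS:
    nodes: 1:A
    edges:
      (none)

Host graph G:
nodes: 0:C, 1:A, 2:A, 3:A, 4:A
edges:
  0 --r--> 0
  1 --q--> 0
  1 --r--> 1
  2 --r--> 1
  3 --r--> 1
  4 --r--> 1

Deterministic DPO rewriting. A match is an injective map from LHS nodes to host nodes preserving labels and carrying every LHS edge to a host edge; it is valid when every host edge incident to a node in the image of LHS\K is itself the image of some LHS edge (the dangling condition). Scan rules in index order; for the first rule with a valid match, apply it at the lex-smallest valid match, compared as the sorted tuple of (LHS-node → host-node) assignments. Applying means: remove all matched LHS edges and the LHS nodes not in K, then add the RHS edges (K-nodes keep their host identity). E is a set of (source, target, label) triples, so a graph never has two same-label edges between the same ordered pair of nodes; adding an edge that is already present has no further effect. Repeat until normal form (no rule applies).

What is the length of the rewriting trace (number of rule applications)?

Answer: 2

Rewrite trace:
initial: |V|=5 |E|=6  E = 0-r->0 1-q->0 1-r->1 2-r->1 3-r->1 4-r->1
step 1: apply R1 at {0↦1, 1↦0}  → |V|=5 |E|=5  E = 0-r->0 1-r->1 2-r->1 3-r->1 4-r->1
step 2: apply R3 at {0↦2, 1↦1}  → |V|=4 |E|=3  E = 0-r->0 3-r->1 4-r->1
normal form: no rule applies after step 2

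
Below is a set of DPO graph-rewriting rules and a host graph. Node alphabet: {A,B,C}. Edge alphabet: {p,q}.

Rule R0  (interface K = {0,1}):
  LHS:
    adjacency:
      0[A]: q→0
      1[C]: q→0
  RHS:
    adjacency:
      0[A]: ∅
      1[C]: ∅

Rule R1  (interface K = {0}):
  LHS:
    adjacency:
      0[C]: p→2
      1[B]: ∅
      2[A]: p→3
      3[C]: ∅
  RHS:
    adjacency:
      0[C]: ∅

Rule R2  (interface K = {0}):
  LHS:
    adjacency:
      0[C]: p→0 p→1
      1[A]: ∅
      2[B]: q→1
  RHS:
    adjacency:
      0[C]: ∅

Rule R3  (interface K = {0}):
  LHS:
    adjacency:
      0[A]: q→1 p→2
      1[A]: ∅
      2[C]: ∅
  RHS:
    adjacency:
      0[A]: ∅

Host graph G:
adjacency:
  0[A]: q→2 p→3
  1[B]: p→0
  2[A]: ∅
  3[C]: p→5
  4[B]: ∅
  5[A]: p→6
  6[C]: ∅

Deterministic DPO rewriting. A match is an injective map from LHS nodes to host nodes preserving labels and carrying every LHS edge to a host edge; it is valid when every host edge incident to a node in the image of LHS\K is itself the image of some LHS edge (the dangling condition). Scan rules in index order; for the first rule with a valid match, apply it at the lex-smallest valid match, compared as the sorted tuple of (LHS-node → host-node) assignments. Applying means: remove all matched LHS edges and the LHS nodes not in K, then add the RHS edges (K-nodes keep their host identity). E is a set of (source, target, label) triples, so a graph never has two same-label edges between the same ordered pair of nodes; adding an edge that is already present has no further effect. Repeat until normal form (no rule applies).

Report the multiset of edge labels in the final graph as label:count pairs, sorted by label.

start.  V:7 E:5  edges: 0-q->2 0-p->3 1-p->0 3-p->5 5-p->6
1. fire R1 via {0↦3, 1↦4, 2↦5, 3↦6}  →  V:4 E:3  edges: 0-q->2 0-p->3 1-p->0
2. fire R3 via {0↦0, 1↦2, 2↦3}  →  V:2 E:1  edges: 1-p->0
final graph: no rule applies after step 2
NF edges: [(1, 0, 'p')]

Answer: p:1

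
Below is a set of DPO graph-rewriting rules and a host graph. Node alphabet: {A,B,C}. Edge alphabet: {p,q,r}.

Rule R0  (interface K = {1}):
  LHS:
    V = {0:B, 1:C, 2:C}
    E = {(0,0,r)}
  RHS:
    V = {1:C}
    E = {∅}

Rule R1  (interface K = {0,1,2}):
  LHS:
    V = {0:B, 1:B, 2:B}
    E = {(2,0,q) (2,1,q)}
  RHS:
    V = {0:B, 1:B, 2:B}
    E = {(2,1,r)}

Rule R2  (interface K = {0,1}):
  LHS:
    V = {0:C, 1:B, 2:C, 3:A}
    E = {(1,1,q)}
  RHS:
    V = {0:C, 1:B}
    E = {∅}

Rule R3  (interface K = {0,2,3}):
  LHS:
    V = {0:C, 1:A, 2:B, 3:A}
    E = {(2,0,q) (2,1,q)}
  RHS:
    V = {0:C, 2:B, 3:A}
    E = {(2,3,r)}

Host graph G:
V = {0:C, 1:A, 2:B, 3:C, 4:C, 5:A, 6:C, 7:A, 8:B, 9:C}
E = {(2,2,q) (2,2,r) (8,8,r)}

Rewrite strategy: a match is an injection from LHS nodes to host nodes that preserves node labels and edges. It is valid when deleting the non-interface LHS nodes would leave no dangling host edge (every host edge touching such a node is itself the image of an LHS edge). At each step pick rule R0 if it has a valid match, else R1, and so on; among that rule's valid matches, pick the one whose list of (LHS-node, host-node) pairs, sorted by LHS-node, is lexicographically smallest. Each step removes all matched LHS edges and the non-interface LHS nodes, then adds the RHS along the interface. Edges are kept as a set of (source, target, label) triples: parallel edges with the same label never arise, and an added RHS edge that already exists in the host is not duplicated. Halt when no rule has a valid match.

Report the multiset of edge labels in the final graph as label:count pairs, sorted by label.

initial: |V|=10 |E|=3  E = 2-q->2 2-r->2 8-r->8
step 1: apply R0 at {0↦8, 1↦0, 2↦3}  → |V|=8 |E|=2  E = 2-q->2 2-r->2
step 2: apply R2 at {0↦0, 1↦2, 2↦4, 3↦1}  → |V|=6 |E|=1  E = 2-r->2
step 3: apply R0 at {0↦2, 1↦0, 2↦6}  → |V|=4 |E|=0  E = ∅
normal form: no rule applies after step 3
NF edges: []

Answer: (no edges)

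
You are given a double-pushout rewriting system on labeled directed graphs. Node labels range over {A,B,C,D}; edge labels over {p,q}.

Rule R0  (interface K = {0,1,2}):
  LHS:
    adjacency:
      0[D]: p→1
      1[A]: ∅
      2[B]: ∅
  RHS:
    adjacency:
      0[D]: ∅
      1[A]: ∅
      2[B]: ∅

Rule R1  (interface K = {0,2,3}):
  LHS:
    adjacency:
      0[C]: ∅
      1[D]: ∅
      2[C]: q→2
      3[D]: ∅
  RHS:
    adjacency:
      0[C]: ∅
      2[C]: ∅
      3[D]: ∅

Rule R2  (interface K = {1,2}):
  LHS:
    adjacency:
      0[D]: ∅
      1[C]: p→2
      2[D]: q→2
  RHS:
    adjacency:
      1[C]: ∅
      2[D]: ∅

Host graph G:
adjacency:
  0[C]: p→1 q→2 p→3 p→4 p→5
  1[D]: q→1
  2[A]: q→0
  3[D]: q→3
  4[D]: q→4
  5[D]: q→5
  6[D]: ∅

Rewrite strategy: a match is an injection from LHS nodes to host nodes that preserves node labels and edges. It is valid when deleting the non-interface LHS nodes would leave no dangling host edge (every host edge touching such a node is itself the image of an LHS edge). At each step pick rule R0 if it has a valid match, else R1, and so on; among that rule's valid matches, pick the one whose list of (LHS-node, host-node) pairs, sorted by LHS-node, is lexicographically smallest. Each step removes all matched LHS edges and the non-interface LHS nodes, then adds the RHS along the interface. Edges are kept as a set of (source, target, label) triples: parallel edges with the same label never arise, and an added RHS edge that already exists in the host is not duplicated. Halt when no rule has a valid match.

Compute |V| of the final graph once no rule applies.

Answer: 3

Rewrite trace:
initial: |V|=7 |E|=10  E = 0-p->1 0-q->2 0-p->3 0-p->4 0-p->5 1-q->1 2-q->0 3-q->3 4-q->4 5-q->5
step 1: apply R2 at {0↦6, 1↦0, 2↦1}  → |V|=6 |E|=8  E = 0-q->2 0-p->3 0-p->4 0-p->5 2-q->0 3-q->3 4-q->4 5-q->5
step 2: apply R2 at {0↦1, 1↦0, 2↦3}  → |V|=5 |E|=6  E = 0-q->2 0-p->4 0-p->5 2-q->0 4-q->4 5-q->5
step 3: apply R2 at {0↦3, 1↦0, 2↦4}  → |V|=4 |E|=4  E = 0-q->2 0-p->5 2-q->0 5-q->5
step 4: apply R2 at {0↦4, 1↦0, 2↦5}  → |V|=3 |E|=2  E = 0-q->2 2-q->0
normal form: no rule applies after step 4
NF nodes: {0:C, 2:A, 5:D}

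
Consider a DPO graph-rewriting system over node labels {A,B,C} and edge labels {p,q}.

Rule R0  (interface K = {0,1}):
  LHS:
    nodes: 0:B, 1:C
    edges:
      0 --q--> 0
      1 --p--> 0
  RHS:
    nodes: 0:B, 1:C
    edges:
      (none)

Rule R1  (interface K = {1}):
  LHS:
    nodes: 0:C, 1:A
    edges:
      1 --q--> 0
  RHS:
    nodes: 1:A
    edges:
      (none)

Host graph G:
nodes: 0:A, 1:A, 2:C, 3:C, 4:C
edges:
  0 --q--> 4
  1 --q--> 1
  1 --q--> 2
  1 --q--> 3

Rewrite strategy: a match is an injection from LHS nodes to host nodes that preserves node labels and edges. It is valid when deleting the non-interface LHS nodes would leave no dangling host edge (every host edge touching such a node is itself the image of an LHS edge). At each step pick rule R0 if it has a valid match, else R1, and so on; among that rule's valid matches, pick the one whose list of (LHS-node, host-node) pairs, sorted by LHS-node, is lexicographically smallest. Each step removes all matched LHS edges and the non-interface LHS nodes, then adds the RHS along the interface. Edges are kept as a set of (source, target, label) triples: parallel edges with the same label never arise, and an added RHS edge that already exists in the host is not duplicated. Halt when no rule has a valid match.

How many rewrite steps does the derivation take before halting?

Answer: 3

Steps:
[0] host  ⇒  5 nodes, 4 edges  {0-q->4 1-q->1 1-q->2 1-q->3}
[1] R1 @ {0↦2, 1↦1}  ⇒  4 nodes, 3 edges  {0-q->4 1-q->1 1-q->3}
[2] R1 @ {0↦3, 1↦1}  ⇒  3 nodes, 2 edges  {0-q->4 1-q->1}
[3] R1 @ {0↦4, 1↦0}  ⇒  2 nodes, 1 edges  {1-q->1}
normal form: no rule applies after step 3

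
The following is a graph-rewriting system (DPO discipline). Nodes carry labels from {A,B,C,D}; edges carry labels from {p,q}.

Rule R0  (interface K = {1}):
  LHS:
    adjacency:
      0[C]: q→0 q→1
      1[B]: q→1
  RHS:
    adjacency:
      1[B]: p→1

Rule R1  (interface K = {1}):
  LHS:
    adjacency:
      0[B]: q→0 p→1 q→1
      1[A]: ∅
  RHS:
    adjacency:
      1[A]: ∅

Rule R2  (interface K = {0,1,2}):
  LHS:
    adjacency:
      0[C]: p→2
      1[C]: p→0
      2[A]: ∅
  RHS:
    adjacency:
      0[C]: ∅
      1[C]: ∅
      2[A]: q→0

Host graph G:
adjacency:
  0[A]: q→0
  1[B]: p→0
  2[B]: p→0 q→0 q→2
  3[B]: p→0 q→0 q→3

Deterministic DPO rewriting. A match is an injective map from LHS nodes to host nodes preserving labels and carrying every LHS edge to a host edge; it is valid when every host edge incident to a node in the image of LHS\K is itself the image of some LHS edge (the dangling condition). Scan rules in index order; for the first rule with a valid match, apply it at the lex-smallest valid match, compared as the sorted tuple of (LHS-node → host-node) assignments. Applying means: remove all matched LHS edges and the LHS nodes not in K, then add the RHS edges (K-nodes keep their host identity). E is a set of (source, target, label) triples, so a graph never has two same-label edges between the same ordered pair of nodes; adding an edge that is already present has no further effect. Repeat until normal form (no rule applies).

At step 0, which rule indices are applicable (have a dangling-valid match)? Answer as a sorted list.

Answer: [R1]

Rewrite trace:
R0: no valid match — LHS pattern not found
R1: 2 valid matches — {0↦2, 1↦0}, {0↦3, 1↦0}
R2: no valid match — LHS pattern not found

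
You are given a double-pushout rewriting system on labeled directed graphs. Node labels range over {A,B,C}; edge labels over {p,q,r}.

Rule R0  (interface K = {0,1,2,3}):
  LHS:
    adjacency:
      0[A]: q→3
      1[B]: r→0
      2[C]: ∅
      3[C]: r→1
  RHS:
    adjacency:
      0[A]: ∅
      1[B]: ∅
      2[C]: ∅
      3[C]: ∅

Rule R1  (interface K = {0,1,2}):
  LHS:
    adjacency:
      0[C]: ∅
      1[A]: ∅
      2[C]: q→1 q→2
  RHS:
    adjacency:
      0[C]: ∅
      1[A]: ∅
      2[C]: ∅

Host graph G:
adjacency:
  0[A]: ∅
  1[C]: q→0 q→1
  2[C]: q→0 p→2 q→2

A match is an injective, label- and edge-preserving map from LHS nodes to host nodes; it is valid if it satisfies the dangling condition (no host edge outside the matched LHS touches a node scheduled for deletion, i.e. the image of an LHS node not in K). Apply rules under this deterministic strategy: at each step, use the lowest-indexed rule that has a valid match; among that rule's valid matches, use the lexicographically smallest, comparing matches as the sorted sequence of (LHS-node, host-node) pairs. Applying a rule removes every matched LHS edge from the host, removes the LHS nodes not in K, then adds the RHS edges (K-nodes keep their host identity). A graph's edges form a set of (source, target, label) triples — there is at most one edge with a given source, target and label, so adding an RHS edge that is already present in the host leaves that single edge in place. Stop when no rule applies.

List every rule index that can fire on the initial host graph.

R0: no valid match — LHS pattern not found
R1: 2 valid matches — {0↦1, 1↦0, 2↦2}, {0↦2, 1↦0, 2↦1}

Answer: [R1]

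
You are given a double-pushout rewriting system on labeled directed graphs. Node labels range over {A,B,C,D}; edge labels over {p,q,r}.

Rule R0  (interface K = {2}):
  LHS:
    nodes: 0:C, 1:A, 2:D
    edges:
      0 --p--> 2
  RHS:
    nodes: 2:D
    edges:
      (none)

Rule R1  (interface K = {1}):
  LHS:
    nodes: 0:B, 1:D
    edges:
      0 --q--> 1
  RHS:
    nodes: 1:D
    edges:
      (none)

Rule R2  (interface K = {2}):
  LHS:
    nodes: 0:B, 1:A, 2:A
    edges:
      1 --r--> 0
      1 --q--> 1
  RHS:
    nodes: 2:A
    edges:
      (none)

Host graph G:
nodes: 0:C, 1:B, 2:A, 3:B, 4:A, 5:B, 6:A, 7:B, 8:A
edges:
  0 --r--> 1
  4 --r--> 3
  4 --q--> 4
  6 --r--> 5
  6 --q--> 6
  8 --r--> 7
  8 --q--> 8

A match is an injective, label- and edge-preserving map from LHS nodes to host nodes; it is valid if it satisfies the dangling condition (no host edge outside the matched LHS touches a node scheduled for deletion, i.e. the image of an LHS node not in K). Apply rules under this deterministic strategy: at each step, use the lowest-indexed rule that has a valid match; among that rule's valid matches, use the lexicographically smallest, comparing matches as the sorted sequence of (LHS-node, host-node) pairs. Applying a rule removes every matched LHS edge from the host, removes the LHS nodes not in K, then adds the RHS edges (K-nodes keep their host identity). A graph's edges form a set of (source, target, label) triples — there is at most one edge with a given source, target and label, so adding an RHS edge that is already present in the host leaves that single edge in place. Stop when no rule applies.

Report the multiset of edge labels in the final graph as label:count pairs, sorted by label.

Answer: r:1

Steps:
initial: |V|=9 |E|=7  E = 0-r->1 4-r->3 4-q->4 6-r->5 6-q->6 8-r->7 8-q->8
step 1: apply R2 at {0↦3, 1↦4, 2↦2}  → |V|=7 |E|=5  E = 0-r->1 6-r->5 6-q->6 8-r->7 8-q->8
step 2: apply R2 at {0↦5, 1↦6, 2↦2}  → |V|=5 |E|=3  E = 0-r->1 8-r->7 8-q->8
step 3: apply R2 at {0↦7, 1↦8, 2↦2}  → |V|=3 |E|=1  E = 0-r->1
final graph: no rule applies after step 3
NF edges: [(0, 1, 'r')]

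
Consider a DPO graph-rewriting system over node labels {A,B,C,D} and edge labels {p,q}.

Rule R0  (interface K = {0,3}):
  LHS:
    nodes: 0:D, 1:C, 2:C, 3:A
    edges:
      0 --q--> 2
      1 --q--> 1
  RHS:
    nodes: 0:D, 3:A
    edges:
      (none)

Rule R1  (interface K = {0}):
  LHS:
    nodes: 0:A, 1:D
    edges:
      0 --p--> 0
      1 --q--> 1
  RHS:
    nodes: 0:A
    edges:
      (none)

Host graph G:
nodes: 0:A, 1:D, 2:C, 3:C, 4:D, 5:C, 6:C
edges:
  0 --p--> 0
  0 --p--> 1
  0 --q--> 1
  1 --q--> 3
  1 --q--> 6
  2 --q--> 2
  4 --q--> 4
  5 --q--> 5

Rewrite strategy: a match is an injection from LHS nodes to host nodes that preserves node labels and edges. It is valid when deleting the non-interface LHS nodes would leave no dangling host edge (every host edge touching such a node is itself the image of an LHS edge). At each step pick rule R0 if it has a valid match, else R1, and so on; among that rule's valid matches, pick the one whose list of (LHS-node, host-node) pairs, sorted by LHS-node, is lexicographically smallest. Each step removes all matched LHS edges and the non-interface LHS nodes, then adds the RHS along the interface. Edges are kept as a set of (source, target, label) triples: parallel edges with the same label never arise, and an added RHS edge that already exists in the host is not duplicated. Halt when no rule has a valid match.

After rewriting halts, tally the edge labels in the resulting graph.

start.  V:7 E:8  edges: 0-p->0 0-p->1 0-q->1 1-q->3 1-q->6 2-q->2 4-q->4 5-q->5
1. fire R0 via {0↦1, 1↦2, 2↦3, 3↦0}  →  V:5 E:6  edges: 0-p->0 0-p->1 0-q->1 1-q->6 4-q->4 5-q->5
2. fire R0 via {0↦1, 1↦5, 2↦6, 3↦0}  →  V:3 E:4  edges: 0-p->0 0-p->1 0-q->1 4-q->4
3. fire R1 via {0↦0, 1↦4}  →  V:2 E:2  edges: 0-p->1 0-q->1
final graph: no rule applies after step 3
NF edges: [(0, 1, 'p'), (0, 1, 'q')]

Answer: p:1 q:1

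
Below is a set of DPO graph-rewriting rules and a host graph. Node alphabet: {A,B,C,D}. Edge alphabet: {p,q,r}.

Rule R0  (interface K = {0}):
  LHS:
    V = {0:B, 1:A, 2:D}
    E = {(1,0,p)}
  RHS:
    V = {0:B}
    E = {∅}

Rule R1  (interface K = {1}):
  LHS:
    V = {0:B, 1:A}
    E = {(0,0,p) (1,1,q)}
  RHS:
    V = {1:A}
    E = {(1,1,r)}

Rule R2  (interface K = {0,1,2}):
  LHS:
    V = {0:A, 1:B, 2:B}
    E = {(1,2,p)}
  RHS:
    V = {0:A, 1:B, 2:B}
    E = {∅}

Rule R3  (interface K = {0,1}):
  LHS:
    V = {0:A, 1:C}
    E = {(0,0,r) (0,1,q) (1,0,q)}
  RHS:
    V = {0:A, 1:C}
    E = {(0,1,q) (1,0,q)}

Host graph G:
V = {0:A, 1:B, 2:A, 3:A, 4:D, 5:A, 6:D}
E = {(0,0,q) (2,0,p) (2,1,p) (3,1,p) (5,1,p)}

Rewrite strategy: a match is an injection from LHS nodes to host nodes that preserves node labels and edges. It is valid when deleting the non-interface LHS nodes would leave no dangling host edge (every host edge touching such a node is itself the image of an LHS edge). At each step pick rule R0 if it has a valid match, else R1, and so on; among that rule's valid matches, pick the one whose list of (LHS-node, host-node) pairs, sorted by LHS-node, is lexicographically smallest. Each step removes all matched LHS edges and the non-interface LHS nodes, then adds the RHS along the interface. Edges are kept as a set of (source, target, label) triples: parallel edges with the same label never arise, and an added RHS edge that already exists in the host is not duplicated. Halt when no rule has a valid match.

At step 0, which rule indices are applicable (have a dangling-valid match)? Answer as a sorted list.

Answer: [R0]

Steps:
R0: 4 valid matches — {0↦1, 1↦3, 2↦4}, {0↦1, 1↦3, 2↦6}, {0↦1, 1↦5, 2↦4} (+1 more)
R1: no valid match — LHS pattern not found
R2: no valid match — LHS pattern not found
R3: no valid match — LHS pattern not found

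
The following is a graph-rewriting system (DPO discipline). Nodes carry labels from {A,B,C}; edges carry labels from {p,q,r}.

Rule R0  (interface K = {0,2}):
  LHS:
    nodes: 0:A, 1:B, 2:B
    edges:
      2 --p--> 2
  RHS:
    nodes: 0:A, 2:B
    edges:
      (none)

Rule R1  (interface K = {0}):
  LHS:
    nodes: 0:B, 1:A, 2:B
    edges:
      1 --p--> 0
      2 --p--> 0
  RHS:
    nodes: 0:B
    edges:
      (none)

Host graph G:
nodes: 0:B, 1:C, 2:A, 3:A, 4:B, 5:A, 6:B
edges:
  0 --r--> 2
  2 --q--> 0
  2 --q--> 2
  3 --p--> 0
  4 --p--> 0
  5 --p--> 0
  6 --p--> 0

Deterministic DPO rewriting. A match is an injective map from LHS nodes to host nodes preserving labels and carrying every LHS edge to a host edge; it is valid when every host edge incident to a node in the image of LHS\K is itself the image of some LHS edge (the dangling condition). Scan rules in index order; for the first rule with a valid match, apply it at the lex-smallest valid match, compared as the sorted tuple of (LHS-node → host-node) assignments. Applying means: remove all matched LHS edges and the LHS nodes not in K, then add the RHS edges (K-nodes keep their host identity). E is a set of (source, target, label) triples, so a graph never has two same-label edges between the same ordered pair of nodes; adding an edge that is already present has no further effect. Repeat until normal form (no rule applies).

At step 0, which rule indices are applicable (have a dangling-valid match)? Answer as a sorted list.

Answer: [R1]

Steps:
R0: no valid match — LHS pattern not found
R1: 4 valid matches — {0↦0, 1↦3, 2↦4}, {0↦0, 1↦3, 2↦6}, {0↦0, 1↦5, 2↦4} (+1 more)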